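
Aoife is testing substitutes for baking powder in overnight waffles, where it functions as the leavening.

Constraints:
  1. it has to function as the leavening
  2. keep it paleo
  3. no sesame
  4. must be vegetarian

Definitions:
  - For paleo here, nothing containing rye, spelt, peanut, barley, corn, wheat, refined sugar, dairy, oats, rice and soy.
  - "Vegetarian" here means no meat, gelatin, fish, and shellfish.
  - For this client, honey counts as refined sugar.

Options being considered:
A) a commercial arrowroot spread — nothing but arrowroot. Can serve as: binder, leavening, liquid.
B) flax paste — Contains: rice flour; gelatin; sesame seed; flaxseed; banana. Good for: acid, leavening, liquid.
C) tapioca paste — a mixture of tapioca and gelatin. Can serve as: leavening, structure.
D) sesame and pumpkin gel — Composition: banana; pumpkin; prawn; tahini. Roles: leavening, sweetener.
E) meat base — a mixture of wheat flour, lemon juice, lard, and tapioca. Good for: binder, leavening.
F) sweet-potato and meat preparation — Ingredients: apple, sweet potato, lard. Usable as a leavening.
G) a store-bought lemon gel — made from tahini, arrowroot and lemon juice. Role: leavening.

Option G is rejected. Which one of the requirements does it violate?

sesame-free

usable as a leavening: satisfied
paleo: satisfied
vegetarian: satisfied
sesame-free: has tahini — fails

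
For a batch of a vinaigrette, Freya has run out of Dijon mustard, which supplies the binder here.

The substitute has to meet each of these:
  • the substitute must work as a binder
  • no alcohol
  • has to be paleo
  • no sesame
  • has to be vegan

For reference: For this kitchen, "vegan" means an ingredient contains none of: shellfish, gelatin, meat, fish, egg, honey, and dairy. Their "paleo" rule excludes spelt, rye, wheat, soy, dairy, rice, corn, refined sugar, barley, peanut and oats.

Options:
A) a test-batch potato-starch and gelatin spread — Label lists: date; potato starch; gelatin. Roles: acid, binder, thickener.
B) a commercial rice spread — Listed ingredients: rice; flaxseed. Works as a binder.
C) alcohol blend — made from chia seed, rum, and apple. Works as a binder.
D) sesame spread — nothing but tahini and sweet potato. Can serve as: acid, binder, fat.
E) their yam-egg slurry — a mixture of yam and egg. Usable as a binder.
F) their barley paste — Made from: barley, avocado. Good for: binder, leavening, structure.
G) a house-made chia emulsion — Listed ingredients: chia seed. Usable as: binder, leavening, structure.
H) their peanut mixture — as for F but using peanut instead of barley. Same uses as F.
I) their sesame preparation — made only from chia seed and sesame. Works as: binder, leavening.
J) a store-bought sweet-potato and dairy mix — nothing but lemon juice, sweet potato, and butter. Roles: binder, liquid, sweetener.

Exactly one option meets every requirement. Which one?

A: has gelatin, so not vegan — reject
B: has rice, so not paleo — no
C: has rum, so not alcohol-free — no
D: has tahini, so not sesame-free — no
E: has egg, so not vegan — out
F: has barley, so not paleo — out
G: nothing on the exclusion list — valid
H: has peanut, so not paleo — out
I: has sesame, so not sesame-free — out
J: has butter, so not vegan; has butter, so not paleo — no

G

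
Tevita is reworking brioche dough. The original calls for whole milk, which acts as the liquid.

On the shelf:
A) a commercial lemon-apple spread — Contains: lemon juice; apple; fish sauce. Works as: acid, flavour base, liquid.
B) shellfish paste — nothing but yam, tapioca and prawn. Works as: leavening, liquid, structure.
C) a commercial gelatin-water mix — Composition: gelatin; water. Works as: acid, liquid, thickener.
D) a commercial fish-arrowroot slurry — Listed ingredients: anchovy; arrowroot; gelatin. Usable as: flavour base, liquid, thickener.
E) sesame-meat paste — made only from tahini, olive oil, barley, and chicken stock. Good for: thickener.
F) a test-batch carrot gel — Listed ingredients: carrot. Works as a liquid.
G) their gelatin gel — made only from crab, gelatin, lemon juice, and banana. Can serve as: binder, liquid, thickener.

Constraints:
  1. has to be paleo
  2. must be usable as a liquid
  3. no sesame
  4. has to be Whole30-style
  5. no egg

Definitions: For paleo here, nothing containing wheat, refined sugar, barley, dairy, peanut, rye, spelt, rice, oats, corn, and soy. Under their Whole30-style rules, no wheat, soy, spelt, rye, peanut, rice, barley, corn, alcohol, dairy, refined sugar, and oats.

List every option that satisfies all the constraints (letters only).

A: works as a liquid, paleo, Whole30-style — keep
B: works as a liquid, Whole30-style, paleo — OK
C: only gelatin and water; none excluded — valid
D: paleo, no sesame — valid
E: not usable as a liquid; has barley, so not paleo (and 2 more) — reject
F: works as a liquid, paleo, Whole30-style — keep
G: nothing on the exclusion list — OK

A, B, C, D, F, G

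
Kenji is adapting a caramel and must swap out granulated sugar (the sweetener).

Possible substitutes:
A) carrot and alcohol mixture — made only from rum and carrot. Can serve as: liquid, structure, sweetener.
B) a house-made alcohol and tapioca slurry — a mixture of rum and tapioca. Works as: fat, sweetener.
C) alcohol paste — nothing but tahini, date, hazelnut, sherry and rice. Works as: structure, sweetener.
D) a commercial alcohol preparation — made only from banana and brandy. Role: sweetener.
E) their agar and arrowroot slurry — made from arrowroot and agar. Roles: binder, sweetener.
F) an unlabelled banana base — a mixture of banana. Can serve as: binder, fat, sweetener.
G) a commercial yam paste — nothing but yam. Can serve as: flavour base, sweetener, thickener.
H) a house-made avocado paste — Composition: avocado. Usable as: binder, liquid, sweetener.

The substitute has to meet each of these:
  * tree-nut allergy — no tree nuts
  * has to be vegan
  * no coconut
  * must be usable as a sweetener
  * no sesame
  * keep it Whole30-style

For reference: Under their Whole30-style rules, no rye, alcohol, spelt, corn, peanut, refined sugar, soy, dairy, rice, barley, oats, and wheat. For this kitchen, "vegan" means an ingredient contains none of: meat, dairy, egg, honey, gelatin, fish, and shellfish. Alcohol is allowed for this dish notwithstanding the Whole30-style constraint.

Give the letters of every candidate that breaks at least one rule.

C

A: alcohol is permitted under the Whole30-style carve-out; nothing else excluded — OK
B: alcohol is permitted under the Whole30-style carve-out; nothing else excluded — OK
C: has rice, so not Whole30-style; has hazelnut, so not tree-nut-free (and 1 more) — out
D: alcohol is permitted under the Whole30-style carve-out; nothing else excluded — OK
E: no tree nuts, no coconut — OK
F: Whole30-style, no sesame — valid
G: all constraints satisfied — keep
H: vegan, Whole30-style — valid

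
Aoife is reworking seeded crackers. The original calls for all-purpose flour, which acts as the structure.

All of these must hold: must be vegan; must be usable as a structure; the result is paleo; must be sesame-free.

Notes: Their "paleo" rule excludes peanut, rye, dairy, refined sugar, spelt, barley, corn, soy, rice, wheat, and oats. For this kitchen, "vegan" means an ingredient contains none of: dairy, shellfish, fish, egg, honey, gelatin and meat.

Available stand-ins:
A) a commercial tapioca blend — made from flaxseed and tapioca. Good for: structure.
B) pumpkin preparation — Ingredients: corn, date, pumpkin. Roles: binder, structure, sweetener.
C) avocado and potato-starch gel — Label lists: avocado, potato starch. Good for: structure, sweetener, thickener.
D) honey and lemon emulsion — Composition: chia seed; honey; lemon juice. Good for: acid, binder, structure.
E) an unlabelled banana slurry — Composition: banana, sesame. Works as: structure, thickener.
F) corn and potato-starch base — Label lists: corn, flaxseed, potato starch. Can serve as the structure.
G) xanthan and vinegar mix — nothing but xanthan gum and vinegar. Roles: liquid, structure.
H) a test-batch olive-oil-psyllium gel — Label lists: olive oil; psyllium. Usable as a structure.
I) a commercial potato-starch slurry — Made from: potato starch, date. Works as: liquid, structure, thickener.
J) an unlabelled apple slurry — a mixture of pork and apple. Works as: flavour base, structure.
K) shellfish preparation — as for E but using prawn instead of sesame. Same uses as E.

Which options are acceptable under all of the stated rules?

A: nothing on the exclusion list — keep
B: has corn, so not paleo — no
C: works as a structure, paleo, vegan — keep
D: has honey, so not vegan — no
E: has sesame, so not sesame-free — out
F: has corn, so not paleo — no
G: all constraints satisfied — keep
H: only psyllium and olive oil; none excluded — OK
I: every rule checks out — keep
J: has pork, so not vegan — no
K: has prawn, so not vegan — reject

A, C, G, H, I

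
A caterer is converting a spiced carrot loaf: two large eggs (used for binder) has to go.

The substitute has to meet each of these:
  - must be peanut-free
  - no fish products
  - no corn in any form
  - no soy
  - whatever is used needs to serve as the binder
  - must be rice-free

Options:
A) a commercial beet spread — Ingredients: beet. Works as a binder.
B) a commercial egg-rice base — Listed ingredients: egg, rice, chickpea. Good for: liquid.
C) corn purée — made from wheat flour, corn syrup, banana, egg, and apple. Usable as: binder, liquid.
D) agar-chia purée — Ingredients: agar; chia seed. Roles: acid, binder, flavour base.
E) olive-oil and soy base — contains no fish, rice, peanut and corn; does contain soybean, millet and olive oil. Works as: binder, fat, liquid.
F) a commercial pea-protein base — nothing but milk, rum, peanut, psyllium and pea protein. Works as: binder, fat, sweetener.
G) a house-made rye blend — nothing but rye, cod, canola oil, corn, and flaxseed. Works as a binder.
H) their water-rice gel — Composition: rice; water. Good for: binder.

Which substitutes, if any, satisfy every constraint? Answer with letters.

A: all constraints satisfied — keep
B: not usable as a binder; has rice, so not rice-free — reject
C: has corn syrup, so not corn-free — out
D: works as a binder, no fish, no peanut — OK
E: has soybean, so not soy-free — reject
F: has peanut, so not peanut-free — no
G: has corn, so not corn-free; has cod, so not fish-free — reject
H: has rice, so not rice-free — reject

A, D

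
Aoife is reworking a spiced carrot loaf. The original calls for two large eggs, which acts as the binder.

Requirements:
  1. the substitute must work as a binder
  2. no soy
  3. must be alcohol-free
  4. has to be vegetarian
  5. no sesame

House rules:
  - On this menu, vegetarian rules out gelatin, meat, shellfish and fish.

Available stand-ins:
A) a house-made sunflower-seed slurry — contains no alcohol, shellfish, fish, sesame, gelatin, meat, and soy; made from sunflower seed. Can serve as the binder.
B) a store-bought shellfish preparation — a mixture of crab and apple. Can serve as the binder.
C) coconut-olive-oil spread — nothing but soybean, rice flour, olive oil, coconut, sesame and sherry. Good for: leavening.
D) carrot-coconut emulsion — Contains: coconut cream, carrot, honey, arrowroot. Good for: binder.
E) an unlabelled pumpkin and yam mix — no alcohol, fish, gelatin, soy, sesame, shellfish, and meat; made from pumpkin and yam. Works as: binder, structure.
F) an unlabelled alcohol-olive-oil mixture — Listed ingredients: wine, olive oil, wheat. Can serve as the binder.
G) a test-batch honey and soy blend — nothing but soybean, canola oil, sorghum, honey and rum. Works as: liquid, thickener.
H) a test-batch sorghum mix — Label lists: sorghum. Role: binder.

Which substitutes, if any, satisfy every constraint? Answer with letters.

A: works as a binder, vegetarian, no alcohol — valid
B: has crab, so not vegetarian — reject
C: not usable as a binder; has sesame, so not sesame-free (and 2 more) — reject
D: no sesame, no alcohol — keep
E: every rule checks out — keep
F: has wine, so not alcohol-free — reject
G: not usable as a binder; has rum, so not alcohol-free (and 1 more) — reject
H: works as a binder, no alcohol, no sesame — OK

A, D, E, H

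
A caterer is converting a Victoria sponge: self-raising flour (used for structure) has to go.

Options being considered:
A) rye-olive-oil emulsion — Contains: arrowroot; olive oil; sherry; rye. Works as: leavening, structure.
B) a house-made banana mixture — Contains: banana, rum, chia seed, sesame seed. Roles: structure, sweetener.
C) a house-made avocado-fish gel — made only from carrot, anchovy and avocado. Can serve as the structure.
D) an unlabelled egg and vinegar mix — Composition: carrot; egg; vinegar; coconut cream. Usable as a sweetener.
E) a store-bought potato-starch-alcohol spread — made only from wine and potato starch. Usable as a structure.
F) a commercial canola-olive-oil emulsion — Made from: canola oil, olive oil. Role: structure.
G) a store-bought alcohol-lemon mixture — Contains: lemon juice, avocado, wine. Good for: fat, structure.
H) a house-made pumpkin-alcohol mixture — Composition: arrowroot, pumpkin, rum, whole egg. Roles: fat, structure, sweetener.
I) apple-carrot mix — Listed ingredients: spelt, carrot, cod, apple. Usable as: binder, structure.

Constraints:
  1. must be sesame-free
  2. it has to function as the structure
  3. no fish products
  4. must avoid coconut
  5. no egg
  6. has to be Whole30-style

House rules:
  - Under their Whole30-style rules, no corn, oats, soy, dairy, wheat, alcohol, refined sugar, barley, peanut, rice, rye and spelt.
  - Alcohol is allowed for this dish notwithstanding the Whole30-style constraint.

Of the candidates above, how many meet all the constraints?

A: has rye, so not Whole30-style — no
B: has sesame seed, so not sesame-free — no
C: has anchovy, so not fish-free — no
D: not usable as a structure; has coconut cream, so not coconut-free (and 1 more) — out
E: alcohol is permitted under the Whole30-style carve-out; nothing else excluded — OK
F: all constraints satisfied — valid
G: alcohol is permitted under the Whole30-style carve-out; nothing else excluded — valid
H: has whole egg, so not egg-free — out
I: has spelt, so not Whole30-style; has cod, so not fish-free — out

3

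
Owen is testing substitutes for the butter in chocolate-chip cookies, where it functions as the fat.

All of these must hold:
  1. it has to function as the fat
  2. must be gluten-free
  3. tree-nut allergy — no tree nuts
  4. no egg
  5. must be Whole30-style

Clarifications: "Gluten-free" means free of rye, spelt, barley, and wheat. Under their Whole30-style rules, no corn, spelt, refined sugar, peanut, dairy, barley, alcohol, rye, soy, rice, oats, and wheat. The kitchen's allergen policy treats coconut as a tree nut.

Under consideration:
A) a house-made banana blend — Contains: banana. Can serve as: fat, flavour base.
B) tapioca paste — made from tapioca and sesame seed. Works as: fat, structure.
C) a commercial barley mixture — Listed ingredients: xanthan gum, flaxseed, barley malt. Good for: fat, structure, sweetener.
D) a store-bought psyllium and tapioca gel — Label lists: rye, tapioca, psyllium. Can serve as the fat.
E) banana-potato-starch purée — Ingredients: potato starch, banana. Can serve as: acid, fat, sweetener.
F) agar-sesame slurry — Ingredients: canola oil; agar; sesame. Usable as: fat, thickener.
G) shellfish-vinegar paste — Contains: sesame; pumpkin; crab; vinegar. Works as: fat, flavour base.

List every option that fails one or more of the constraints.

C, D

A: nothing on the exclusion list — valid
B: nothing on the exclusion list — OK
C: has barley malt, so not gluten-free; has barley malt, so not Whole30-style — no
D: has rye, so not gluten-free; has rye, so not Whole30-style — no
E: tree-nut-free, Whole30-style — valid
F: all constraints satisfied — OK
G: sesame and crab etc. — none of it excluded — keep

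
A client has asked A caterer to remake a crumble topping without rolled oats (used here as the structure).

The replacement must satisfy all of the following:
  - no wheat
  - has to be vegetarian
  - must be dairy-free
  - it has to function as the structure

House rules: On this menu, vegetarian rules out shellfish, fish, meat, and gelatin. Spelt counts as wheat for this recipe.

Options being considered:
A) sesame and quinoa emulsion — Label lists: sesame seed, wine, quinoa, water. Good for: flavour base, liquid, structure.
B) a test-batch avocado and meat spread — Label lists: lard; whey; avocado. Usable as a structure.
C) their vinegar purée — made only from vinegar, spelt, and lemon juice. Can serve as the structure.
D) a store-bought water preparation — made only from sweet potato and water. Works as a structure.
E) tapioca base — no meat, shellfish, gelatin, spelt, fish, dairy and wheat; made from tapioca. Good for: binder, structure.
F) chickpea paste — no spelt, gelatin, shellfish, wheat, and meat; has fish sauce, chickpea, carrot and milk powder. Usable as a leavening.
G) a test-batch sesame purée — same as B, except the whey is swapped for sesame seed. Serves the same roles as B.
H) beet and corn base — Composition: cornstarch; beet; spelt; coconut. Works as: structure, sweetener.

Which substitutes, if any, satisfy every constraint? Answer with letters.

A: every rule checks out — keep
B: has lard, so not vegetarian; has whey, so not dairy-free — no
C: has spelt, so not wheat-free — out
D: all constraints satisfied — valid
E: nothing on the exclusion list — OK
F: not usable as a structure; has fish sauce, so not vegetarian (and 1 more) — reject
G: has lard, so not vegetarian — reject
H: has spelt, so not wheat-free — no

A, D, E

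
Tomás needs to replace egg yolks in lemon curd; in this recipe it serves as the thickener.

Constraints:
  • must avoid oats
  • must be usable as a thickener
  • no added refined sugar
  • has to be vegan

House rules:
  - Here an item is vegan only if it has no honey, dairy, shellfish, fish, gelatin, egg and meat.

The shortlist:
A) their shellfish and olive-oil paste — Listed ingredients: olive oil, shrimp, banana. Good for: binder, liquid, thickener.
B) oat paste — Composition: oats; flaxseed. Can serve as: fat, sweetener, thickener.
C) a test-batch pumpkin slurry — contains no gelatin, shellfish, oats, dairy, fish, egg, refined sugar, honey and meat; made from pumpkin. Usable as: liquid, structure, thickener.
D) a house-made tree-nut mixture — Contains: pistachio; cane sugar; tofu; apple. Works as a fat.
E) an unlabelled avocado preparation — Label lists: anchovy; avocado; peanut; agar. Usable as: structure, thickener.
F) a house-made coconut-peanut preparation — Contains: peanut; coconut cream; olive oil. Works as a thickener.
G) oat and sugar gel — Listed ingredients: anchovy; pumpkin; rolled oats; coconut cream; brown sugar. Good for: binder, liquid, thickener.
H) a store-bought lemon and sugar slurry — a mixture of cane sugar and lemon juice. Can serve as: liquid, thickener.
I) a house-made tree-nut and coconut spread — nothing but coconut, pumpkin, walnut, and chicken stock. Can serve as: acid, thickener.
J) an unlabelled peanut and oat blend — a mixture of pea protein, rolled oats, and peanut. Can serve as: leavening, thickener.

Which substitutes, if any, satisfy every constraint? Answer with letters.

C, F

A: has shrimp, so not vegan — reject
B: has oats, so not oat-free — out
C: works as a thickener, no oats, vegan — OK
D: not usable as a thickener; has cane sugar, so not no-added-sugar — reject
E: has anchovy, so not vegan — no
F: every rule checks out — OK
G: has anchovy, so not vegan; has rolled oats, so not oat-free (and 1 more) — out
H: has cane sugar, so not no-added-sugar — reject
I: has chicken stock, so not vegan — out
J: has rolled oats, so not oat-free — reject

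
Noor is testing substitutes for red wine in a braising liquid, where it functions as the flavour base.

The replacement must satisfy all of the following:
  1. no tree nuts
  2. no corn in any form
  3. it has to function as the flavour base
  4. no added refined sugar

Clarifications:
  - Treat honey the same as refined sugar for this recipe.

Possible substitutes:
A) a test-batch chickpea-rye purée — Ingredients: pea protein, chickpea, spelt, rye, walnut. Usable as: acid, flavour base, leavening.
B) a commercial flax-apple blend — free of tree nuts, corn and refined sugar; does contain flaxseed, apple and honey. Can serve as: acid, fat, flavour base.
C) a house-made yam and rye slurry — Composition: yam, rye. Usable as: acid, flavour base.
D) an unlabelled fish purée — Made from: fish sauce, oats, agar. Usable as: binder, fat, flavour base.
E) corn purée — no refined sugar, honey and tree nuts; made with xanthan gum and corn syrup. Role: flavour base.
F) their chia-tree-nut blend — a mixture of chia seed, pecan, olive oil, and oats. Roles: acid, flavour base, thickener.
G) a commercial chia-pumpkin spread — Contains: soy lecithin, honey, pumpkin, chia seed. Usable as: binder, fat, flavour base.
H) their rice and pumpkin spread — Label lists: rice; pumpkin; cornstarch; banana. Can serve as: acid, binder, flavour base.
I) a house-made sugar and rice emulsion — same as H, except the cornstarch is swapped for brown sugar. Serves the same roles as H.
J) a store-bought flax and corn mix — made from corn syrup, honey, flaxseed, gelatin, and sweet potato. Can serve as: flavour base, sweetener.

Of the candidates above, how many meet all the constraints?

A: has walnut, so not tree-nut-free — out
B: has honey, so not no-added-sugar — no
C: only rye and yam; none excluded — valid
D: every rule checks out — OK
E: has corn syrup, so not corn-free — no
F: has pecan, so not tree-nut-free — out
G: has honey, so not no-added-sugar — no
H: has cornstarch, so not corn-free — out
I: has brown sugar, so not no-added-sugar — no
J: has honey, so not no-added-sugar; has corn syrup, so not corn-free — no

2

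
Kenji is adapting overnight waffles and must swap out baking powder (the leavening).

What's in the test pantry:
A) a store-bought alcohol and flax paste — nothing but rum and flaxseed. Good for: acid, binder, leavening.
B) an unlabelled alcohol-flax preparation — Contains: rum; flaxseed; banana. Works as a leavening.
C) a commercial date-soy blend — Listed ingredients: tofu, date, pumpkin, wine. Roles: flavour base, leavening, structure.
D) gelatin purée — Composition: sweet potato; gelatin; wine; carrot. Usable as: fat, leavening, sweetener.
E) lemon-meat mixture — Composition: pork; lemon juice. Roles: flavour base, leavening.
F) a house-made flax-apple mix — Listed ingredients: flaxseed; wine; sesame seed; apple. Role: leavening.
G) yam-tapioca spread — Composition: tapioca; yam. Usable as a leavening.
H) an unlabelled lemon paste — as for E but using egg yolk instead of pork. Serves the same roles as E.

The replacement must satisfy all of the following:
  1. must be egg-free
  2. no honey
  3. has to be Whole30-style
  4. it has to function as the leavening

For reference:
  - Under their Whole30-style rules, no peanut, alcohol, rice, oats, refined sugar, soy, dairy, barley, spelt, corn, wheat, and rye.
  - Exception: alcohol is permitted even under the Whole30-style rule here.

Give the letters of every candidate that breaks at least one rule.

A: alcohol is permitted under the Whole30-style carve-out; nothing else excluded — valid
B: alcohol is permitted under the Whole30-style carve-out; nothing else excluded — OK
C: has tofu, so not Whole30-style — reject
D: alcohol is permitted under the Whole30-style carve-out; nothing else excluded — keep
E: nothing on the exclusion list — OK
F: alcohol is permitted under the Whole30-style carve-out; nothing else excluded — valid
G: only yam and tapioca; none excluded — OK
H: has egg yolk, so not egg-free — no

C, H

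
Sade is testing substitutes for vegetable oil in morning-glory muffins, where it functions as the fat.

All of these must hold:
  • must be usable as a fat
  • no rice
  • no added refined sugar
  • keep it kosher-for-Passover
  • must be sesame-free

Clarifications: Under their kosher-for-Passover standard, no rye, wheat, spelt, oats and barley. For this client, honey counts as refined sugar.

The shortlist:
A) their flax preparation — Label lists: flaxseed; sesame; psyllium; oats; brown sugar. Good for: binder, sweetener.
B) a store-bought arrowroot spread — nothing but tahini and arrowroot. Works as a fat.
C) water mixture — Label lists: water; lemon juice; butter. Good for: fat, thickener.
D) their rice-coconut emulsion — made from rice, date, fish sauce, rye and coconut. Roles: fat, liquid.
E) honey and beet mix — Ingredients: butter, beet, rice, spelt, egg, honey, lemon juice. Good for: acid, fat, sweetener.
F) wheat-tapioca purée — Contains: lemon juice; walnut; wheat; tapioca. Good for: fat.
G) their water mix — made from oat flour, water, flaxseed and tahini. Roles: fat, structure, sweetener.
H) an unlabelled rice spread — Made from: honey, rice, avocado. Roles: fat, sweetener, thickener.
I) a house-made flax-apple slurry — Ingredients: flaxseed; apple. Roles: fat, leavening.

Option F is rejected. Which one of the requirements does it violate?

usable as a fat: satisfied
kosher-for-Passover: has wheat — fails
sesame-free: satisfied
rice-free: satisfied
no-added-sugar: satisfied

kosher-for-Passover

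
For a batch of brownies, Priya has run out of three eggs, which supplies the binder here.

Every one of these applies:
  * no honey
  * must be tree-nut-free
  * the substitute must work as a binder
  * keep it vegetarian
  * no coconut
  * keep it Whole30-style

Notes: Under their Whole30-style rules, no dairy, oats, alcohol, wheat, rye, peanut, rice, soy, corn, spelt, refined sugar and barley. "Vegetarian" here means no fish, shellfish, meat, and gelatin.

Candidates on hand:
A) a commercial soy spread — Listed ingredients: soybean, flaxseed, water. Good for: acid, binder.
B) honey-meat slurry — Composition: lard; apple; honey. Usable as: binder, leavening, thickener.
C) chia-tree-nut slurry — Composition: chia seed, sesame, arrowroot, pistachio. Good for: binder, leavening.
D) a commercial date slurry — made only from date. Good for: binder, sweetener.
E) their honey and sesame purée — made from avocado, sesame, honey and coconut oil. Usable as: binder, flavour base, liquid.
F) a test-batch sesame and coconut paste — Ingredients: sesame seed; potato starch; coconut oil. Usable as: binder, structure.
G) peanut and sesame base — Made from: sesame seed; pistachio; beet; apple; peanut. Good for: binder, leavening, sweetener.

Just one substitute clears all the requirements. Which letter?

D

A: has soybean, so not Whole30-style — out
B: has lard, so not vegetarian; has honey, so not honey-free — reject
C: has pistachio, so not tree-nut-free — no
D: works as a binder, no honey, vegetarian — valid
E: has honey, so not honey-free; has coconut oil, so not coconut-free — no
F: has coconut oil, so not coconut-free — out
G: has peanut, so not Whole30-style; has pistachio, so not tree-nut-free — no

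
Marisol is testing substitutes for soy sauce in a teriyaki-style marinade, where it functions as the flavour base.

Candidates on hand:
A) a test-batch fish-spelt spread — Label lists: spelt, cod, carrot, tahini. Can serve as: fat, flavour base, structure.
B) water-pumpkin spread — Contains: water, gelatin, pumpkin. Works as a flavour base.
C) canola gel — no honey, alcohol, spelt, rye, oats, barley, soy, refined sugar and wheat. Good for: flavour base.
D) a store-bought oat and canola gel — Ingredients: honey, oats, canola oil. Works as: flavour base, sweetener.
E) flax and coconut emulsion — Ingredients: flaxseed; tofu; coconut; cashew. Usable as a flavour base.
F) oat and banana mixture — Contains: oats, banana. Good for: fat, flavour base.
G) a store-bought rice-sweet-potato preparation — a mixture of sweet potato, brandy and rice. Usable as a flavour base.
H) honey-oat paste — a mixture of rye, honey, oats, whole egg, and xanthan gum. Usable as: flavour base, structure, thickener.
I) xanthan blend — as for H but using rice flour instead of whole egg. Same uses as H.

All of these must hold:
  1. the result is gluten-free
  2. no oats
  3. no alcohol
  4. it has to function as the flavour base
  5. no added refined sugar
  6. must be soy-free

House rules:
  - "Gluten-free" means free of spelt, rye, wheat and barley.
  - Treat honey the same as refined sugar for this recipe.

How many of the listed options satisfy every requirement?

2

A: has spelt, so not gluten-free — reject
B: only gelatin, pumpkin and water; none excluded — keep
C: works as a flavour base, gluten-free, no oats — valid
D: has honey, so not no-added-sugar; has oats, so not oat-free — out
E: has tofu, so not soy-free — out
F: has oats, so not oat-free — out
G: has brandy, so not alcohol-free — out
H: has rye, so not gluten-free; has honey, so not no-added-sugar (and 1 more) — out
I: has rye, so not gluten-free; has honey, so not no-added-sugar (and 1 more) — out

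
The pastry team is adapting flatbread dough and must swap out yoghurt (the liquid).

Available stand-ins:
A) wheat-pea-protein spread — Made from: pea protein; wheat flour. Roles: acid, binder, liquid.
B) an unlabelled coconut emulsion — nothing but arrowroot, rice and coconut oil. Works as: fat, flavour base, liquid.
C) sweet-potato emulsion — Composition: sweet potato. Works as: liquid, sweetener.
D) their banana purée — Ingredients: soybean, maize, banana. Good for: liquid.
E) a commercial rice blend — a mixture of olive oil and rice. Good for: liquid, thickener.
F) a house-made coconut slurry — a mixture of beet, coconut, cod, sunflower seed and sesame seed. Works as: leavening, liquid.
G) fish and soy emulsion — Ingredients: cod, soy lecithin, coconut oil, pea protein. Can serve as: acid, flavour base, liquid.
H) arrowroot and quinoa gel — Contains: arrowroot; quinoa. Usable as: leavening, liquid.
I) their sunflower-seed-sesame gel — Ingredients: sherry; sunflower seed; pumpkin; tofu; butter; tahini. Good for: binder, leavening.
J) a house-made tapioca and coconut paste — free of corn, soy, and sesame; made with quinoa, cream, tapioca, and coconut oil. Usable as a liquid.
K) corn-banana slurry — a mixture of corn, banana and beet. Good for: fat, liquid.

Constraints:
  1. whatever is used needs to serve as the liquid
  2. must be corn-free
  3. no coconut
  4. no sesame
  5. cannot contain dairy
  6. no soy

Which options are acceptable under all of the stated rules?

A, C, E, H

A: all constraints satisfied — OK
B: has coconut oil, so not coconut-free — reject
C: only sweet potato; none excluded — valid
D: has maize, so not corn-free; has soybean, so not soy-free — no
E: nothing on the exclusion list — valid
F: has coconut, so not coconut-free; has sesame seed, so not sesame-free — reject
G: has coconut oil, so not coconut-free; has soy lecithin, so not soy-free — out
H: only arrowroot and quinoa; none excluded — valid
I: not usable as a liquid; has tahini, so not sesame-free (and 2 more) — reject
J: has coconut oil, so not coconut-free; has cream, so not dairy-free — reject
K: has corn, so not corn-free — no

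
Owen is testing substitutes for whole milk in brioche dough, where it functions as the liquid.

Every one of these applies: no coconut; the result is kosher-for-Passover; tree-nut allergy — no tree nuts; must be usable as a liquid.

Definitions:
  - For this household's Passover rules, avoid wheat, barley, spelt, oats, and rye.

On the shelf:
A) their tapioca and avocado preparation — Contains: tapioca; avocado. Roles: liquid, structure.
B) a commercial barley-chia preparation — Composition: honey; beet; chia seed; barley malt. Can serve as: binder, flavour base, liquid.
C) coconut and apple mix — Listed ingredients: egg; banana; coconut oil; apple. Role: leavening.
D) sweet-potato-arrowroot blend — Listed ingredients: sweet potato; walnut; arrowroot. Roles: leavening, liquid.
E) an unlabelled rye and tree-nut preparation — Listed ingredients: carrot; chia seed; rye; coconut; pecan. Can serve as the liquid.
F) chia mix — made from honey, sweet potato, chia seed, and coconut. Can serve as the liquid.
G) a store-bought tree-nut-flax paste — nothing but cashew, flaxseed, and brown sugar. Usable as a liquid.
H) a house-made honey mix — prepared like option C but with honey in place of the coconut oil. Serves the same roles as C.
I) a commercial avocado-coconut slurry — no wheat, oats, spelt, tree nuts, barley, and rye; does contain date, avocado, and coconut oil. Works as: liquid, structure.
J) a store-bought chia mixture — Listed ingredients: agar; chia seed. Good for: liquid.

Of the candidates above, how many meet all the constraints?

2

A: works as a liquid, kosher-for-Passover, no tree nuts — OK
B: has barley malt, so not kosher-for-Passover — no
C: not usable as a liquid; has coconut oil, so not coconut-free — reject
D: has walnut, so not tree-nut-free — reject
E: has rye, so not kosher-for-Passover; has coconut, so not coconut-free (and 1 more) — no
F: has coconut, so not coconut-free — reject
G: has cashew, so not tree-nut-free — reject
H: not usable as a liquid — no
I: has coconut oil, so not coconut-free — no
J: only agar and chia seed; none excluded — OK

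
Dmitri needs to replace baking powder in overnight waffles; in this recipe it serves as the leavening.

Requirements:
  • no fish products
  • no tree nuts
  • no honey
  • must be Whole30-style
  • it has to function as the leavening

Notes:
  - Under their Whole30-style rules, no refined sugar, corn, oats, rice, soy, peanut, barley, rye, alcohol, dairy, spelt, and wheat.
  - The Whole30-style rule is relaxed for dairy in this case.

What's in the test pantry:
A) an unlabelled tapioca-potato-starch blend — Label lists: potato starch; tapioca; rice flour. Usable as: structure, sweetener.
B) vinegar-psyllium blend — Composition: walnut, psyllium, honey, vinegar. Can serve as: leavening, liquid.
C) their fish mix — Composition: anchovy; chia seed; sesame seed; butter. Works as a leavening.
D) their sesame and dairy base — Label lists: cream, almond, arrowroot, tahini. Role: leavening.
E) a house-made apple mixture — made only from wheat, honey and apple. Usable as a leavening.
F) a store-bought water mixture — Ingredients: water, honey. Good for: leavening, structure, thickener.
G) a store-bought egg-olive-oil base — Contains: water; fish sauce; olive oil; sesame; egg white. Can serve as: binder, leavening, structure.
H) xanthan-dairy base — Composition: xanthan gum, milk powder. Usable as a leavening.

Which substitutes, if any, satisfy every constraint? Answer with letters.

A: not usable as a leavening; has rice flour, so not Whole30-style — reject
B: has honey, so not honey-free; has walnut, so not tree-nut-free — out
C: has anchovy, so not fish-free — out
D: has almond, so not tree-nut-free — reject
E: has wheat, so not Whole30-style; has honey, so not honey-free — reject
F: has honey, so not honey-free — out
G: has fish sauce, so not fish-free — out
H: dairy is permitted under the Whole30-style carve-out; nothing else excluded — keep

H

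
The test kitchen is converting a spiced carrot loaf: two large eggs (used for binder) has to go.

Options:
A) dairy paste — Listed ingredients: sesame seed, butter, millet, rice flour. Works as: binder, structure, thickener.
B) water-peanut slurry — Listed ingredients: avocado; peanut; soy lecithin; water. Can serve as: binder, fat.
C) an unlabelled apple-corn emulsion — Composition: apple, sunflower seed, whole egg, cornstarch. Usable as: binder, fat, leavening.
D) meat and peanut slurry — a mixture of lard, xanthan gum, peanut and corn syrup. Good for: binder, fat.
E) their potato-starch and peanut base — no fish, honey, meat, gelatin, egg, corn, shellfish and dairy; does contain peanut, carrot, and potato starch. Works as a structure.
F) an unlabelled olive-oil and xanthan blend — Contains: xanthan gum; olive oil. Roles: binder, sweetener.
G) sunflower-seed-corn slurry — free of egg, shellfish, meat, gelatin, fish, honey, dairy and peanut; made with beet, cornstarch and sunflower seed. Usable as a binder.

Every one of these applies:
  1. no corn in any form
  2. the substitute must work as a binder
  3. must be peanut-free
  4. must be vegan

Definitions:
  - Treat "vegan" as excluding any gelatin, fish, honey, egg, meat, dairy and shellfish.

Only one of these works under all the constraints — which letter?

A: has butter, so not vegan — out
B: has peanut, so not peanut-free — no
C: has whole egg, so not vegan; has cornstarch, so not corn-free — no
D: has lard, so not vegan; has peanut, so not peanut-free (and 1 more) — out
E: not usable as a binder; has peanut, so not peanut-free — no
F: works as a binder, no peanut, no corn — valid
G: has cornstarch, so not corn-free — reject

F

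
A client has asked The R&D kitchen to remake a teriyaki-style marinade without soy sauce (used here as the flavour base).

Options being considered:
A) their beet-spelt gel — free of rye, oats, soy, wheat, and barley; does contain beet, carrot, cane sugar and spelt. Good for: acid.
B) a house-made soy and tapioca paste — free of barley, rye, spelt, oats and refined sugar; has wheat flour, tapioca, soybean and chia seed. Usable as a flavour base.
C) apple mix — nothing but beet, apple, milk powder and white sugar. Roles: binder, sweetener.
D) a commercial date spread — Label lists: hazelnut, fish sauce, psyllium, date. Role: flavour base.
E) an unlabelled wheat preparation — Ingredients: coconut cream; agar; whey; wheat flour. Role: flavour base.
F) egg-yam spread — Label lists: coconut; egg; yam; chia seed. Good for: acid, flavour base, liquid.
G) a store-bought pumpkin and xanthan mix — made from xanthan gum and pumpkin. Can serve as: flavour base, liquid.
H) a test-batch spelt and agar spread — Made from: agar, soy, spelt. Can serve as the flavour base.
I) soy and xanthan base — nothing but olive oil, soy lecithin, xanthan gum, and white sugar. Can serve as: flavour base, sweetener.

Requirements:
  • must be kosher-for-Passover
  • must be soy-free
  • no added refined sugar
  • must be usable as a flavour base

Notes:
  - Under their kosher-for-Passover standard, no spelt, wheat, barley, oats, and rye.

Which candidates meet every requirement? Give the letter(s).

A: not usable as a flavour base; has spelt, so not kosher-for-Passover (and 1 more) — out
B: has wheat flour, so not kosher-for-Passover; has soybean, so not soy-free — no
C: not usable as a flavour base; has white sugar, so not no-added-sugar — out
D: fish sauce and hazelnut etc. — none of it excluded — valid
E: has wheat flour, so not kosher-for-Passover — no
F: works as a flavour base, kosher-for-Passover, no soy — valid
G: all constraints satisfied — keep
H: has spelt, so not kosher-for-Passover; has soy, so not soy-free — reject
I: has soy lecithin, so not soy-free; has white sugar, so not no-added-sugar — reject

D, F, G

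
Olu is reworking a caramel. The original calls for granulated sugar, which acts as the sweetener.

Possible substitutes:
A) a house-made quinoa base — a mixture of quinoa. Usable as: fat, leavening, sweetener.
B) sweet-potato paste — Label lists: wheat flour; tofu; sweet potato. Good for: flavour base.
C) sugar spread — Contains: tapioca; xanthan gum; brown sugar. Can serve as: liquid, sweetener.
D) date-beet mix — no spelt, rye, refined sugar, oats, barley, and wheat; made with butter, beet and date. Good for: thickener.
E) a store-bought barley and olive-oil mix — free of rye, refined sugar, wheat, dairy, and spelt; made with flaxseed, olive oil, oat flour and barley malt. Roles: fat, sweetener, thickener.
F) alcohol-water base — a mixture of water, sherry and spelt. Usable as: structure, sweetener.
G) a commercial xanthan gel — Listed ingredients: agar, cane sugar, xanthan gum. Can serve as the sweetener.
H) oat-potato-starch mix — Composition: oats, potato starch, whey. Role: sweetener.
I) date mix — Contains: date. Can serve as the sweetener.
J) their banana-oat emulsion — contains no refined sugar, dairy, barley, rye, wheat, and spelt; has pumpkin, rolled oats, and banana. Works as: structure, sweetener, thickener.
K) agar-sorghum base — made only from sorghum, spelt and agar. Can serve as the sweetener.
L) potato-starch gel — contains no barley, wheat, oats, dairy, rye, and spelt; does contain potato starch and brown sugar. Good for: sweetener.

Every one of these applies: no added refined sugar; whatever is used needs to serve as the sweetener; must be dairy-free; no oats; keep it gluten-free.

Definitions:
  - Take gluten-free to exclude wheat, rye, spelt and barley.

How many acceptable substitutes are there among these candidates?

2

A: only quinoa; none excluded — valid
B: not usable as a sweetener; has wheat flour, so not gluten-free — reject
C: has brown sugar, so not no-added-sugar — no
D: not usable as a sweetener; has butter, so not dairy-free — reject
E: has barley malt, so not gluten-free; has oat flour, so not oat-free — reject
F: has spelt, so not gluten-free — no
G: has cane sugar, so not no-added-sugar — reject
H: has whey, so not dairy-free; has oats, so not oat-free — no
I: only date; none excluded — valid
J: has rolled oats, so not oat-free — no
K: has spelt, so not gluten-free — out
L: has brown sugar, so not no-added-sugar — reject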